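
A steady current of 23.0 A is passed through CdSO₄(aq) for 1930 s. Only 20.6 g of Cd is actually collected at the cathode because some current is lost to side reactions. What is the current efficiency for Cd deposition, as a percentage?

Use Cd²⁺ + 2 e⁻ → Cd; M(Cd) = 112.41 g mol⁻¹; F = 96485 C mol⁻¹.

Q = I·t = 23.00 × 1930.0 = 44390 C; n(e⁻) = 44390/96485 = 0.4601 mol.
Theoretical n(Cd) = n(e⁻)/2 = 0.2300 mol, i.e. m_theo = 0.2300 × 112.41 = 25.86 g.
Efficiency = m_actual / m_theo = 20.6 / 25.86 = 79.7 %.

79.7 %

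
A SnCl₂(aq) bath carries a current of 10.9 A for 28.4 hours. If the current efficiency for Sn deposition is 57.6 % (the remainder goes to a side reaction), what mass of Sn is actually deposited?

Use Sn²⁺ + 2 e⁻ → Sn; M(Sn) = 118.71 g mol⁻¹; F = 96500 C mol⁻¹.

Q = I·t = 10.90 × 102240 = 1114000 C.
n(e⁻) = 1114000/96500 = 11.55 mol; theoretically n(Sn) = 11.55/2 = 5.774 mol, m_theo = 685.5 g.
At 57.6 % efficiency, m_actual = 0.576 × 685.5 = 395 g.

395 g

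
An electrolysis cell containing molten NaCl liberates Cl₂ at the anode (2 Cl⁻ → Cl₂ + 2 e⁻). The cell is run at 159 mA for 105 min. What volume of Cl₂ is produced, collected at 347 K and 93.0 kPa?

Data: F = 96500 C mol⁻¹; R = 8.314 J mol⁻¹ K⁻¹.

Q = I·t = 0.1590 A × 6300.0 s = 1002 C.
n(e⁻) = Q/F = 1002 / 96500 = 0.01038 mol.
2 electrons are transferred per Cl₂ molecule, so n(Cl₂) = 0.01038 / 2 = 0.005190 mol.
V = nRT/P = (0.005190 × 8.314 × 347) / (93.0 × 10³ Pa) = 1.61 × 10⁻⁴ m³ = 0.161 L.

0.161 L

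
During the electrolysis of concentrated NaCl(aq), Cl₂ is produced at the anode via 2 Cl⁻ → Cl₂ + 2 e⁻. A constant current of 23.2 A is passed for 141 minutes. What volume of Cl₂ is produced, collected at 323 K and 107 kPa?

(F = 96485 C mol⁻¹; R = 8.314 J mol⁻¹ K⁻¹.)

25.5 L

Q = I·t = 23.20 A × 8460.0 s = 196300 C.
n(e⁻) = Q/F = 196300 / 96485 = 2.034 mol.
2 electrons are transferred per Cl₂ molecule, so n(Cl₂) = 2.034 / 2 = 1.017 mol.
V = nRT/P = (1.017 × 8.314 × 323) / (107 × 10³ Pa) = 0.0255 m³ = 25.5 L.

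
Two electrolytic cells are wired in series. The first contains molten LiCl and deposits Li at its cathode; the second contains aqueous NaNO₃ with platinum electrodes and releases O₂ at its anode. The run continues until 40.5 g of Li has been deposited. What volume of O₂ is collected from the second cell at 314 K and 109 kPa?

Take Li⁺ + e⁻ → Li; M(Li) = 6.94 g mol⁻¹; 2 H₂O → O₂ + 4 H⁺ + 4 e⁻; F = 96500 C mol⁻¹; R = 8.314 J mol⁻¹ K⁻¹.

n(Li) = 40.5 / 6.94 = 5.836 mol, so n(e⁻) = 1 × 5.836 = 5.836 mol.
The cells are in series, so the same 5.836 mol of electrons passes through the second cell.
2 H₂O → O₂ + 4 H⁺ + 4 e⁻ — 4 mol e⁻ per mol O₂, so n(O₂) = 5.836/4 = 1.459 mol.
V = nRT/P = (1.459 × 8.314 × 314) / (109 × 10³) = 0.0349 m³ = 34.9 L.

34.9 L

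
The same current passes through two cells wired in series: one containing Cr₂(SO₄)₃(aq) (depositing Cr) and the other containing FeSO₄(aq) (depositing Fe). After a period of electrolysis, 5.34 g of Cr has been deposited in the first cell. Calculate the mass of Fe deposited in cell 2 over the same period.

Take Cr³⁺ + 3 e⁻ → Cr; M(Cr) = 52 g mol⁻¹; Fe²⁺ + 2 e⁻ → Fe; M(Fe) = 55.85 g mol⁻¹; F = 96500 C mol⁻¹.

n(Cr) = 5.34 / 52 = 0.1027 mol.
Since Cr³⁺ + 3 e⁻ → Cr, n(e⁻) passed = 3 × 0.1027 = 0.3081 mol.
Cells in series carry the same charge, so the same 0.3081 mol of electrons passes through cell 2.
Fe²⁺ + 2 e⁻ → Fe, so n(Fe) = 0.3081 / 2 = 0.1540 mol.
m(Fe) = 0.1540 × 55.85 = 8.60 g.

8.60 g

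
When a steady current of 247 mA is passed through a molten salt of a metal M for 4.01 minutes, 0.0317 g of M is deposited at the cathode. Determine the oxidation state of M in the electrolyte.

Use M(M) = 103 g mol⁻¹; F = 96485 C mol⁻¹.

+2

Q = I·t = 0.2470 A × 240.60 s = 59.43 C, so n(e⁻) = 59.43/96485 = 0.0006159 mol.
n(M) deposited = 0.0317 / 103 = 0.0003078 mol.
Electrons per atom = n(e⁻)/n(M) = 0.0006159 / 0.0003078 = 2.00 ≈ 2, so the ion is M²⁺.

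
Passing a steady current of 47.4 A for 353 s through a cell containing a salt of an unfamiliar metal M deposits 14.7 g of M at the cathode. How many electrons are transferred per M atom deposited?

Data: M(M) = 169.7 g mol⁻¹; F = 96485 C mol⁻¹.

2

Q = I·t = 47.40 A × 353.00 s = 16730 C, so n(e⁻) = 16730/96485 = 0.1734 mol.
n(M) deposited = 14.7 / 169.7 = 0.08662 mol.
Electrons per atom = n(e⁻)/n(M) = 0.1734 / 0.08662 = 2.00 ≈ 2, so the ion is M²⁺.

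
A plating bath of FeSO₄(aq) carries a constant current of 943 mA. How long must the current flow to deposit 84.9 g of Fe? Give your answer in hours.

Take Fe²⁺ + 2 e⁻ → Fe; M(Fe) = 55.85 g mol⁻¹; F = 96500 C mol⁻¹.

86.4 h

n(Fe) = m/M = 84.9 / 55.85 = 1.520 mol.
Each Fe atom requires 2 electrons, so n(e⁻) = 2 × 1.520 = 3.040 mol.
Q = n(e⁻)·F = 3.040 × 96500 = 293400 C.
t = Q/I = 293400 / 0.9430 A = 311100 s = 86.4 h.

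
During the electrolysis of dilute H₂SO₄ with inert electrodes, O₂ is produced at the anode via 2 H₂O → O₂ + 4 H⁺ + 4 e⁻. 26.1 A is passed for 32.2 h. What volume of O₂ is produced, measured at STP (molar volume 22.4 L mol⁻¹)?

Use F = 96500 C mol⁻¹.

176 L

Q = I·t = 26.10 A × 115920 s = 3026000 C.
n(e⁻) = Q/F = 3026000 / 96500 = 31.35 mol.
4 electrons are transferred per O₂ molecule, so n(O₂) = 31.35 / 4 = 7.838 mol.
V = n × V_m = 7.838 × 22.4 = 176 L.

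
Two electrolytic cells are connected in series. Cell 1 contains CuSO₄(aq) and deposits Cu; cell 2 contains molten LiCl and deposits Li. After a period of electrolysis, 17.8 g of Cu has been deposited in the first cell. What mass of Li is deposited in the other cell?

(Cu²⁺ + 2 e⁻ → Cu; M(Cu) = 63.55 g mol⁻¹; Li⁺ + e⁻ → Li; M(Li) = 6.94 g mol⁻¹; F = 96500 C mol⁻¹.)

n(Cu) = 17.8 / 63.55 = 0.2801 mol.
Since Cu²⁺ + 2 e⁻ → Cu, n(e⁻) passed = 2 × 0.2801 = 0.5602 mol.
Cells in series carry the same charge, so the same 0.5602 mol of electrons passes through cell 2.
Li⁺ + e⁻ → Li, so n(Li) = 0.5602 / 1 = 0.5602 mol.
m(Li) = 0.5602 × 6.94 = 3.89 g.

3.89 g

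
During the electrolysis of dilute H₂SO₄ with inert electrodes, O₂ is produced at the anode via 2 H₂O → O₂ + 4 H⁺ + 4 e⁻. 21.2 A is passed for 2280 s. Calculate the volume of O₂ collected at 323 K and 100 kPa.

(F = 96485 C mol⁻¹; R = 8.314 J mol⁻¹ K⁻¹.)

3.36 L

Q = I·t = 21.20 A × 2280.0 s = 48340 C.
n(e⁻) = Q/F = 48340 / 96485 = 0.5010 mol.
4 electrons are transferred per O₂ molecule, so n(O₂) = 0.5010 / 4 = 0.1252 mol.
V = nRT/P = (0.1252 × 8.314 × 323) / (100 × 10³ Pa) = 0.00336 m³ = 3.36 L.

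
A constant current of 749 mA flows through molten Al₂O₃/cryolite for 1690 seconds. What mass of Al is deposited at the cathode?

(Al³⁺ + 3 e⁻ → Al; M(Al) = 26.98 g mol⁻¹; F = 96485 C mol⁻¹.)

0.118 g

Q = I·t = 0.7490 A × 1690.0 s = 1266 C.
n(e⁻) = Q/F = 1266 / 96485 = 0.01312 mol.
Al³⁺ + 3 e⁻ → Al, so n(Al) = n(e⁻)/3 = 0.004373 mol.
m = n·M = 0.004373 × 26.98 = 0.118 g.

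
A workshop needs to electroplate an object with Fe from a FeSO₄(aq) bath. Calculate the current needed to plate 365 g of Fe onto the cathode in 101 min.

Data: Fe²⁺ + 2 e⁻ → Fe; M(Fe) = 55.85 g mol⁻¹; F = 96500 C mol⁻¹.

208 A

n(Fe) = 365 / 55.85 = 6.535 mol.
n(e⁻) = 2 × 6.535 = 13.07 mol.
Q = n(e⁻)·F = 13.07 × 96500 = 1261000 C.
I = Q/t = 1261000 / 6060.0 s = 208 A.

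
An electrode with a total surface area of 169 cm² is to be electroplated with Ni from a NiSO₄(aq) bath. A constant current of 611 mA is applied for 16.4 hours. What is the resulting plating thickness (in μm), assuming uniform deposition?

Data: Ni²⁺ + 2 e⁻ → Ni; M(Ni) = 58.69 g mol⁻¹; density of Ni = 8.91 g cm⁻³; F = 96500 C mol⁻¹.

72.9 μm

Q = I·t = 0.6110 × 59040 = 36070 C; n(e⁻) = 0.3738 mol.
n(Ni) = n(e⁻)/2 = 0.1869 mol, so m = 0.1869 × 58.69 = 10.97 g.
Volume = m/ρ = 10.97 / 8.91 = 1.231 cm³.
Thickness = V/A = 1.231 / 169 = 0.00729 cm = 72.9 μm.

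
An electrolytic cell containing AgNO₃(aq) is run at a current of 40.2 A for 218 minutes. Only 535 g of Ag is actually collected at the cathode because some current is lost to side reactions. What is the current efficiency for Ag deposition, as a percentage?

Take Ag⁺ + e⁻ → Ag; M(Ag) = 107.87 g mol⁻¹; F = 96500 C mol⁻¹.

91.0 %

Q = I·t = 40.20 × 13080 = 525800 C; n(e⁻) = 525800/96500 = 5.449 mol.
Theoretical n(Ag) = n(e⁻)/1 = 5.449 mol, i.e. m_theo = 5.449 × 107.87 = 587.8 g.
Efficiency = m_actual / m_theo = 535 / 587.8 = 91.0 %.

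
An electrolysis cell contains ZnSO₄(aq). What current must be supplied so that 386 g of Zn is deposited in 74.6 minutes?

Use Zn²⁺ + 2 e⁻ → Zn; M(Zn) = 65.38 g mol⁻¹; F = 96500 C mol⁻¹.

255 A

n(Zn) = 386 / 65.38 = 5.904 mol.
n(e⁻) = 2 × 5.904 = 11.81 mol.
Q = n(e⁻)·F = 11.81 × 96500 = 1139000 C.
I = Q/t = 1139000 / 4476.0 s = 255 A.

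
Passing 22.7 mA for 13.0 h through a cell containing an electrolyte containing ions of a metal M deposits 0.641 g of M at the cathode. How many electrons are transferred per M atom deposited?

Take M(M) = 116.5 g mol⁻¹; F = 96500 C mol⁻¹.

2

Q = I·t = 0.02270 A × 46800 s = 1062 C, so n(e⁻) = 1062/96500 = 0.01101 mol.
n(M) deposited = 0.641 / 116.5 = 0.005502 mol.
Electrons per atom = n(e⁻)/n(M) = 0.01101 / 0.005502 = 2.00 ≈ 2, so the ion is M²⁺.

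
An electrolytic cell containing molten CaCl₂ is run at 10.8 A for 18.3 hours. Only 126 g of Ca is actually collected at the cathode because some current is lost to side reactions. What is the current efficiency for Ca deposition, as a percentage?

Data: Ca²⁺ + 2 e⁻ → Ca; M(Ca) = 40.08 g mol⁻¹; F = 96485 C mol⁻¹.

Q = I·t = 10.80 × 65880 = 711500 C; n(e⁻) = 711500/96485 = 7.374 mol.
Theoretical n(Ca) = n(e⁻)/2 = 3.687 mol, i.e. m_theo = 3.687 × 40.08 = 147.8 g.
Efficiency = m_actual / m_theo = 126 / 147.8 = 85.3 %.

85.3 %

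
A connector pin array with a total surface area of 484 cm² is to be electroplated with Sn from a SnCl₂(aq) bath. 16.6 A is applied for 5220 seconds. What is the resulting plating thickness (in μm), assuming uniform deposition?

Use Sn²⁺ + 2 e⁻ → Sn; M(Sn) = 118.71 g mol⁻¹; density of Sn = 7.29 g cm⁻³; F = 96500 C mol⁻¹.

151 μm

Q = I·t = 16.60 × 5220.0 = 86650 C; n(e⁻) = 0.8979 mol.
n(Sn) = n(e⁻)/2 = 0.4490 mol, so m = 0.4490 × 118.71 = 53.30 g.
Volume = m/ρ = 53.30 / 7.29 = 7.311 cm³.
Thickness = V/A = 7.311 / 484 = 0.0151 cm = 151 μm.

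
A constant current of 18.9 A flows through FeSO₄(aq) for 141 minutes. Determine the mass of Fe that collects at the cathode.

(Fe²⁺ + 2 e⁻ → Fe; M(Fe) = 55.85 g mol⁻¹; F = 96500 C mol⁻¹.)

Q = I·t = 18.90 A × 8460.0 s = 159900 C.
n(e⁻) = Q/F = 159900 / 96500 = 1.657 mol.
Fe²⁺ + 2 e⁻ → Fe, so n(Fe) = n(e⁻)/2 = 0.8285 mol.
m = n·M = 0.8285 × 55.85 = 46.3 g.

46.3 g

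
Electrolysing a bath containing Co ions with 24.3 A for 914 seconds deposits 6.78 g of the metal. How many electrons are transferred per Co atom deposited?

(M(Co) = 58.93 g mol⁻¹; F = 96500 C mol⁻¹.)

2

Q = I·t = 24.30 A × 914.00 s = 22210 C, so n(e⁻) = 22210/96500 = 0.2302 mol.
n(Co) deposited = 6.78 / 58.93 = 0.1151 mol.
Electrons per atom = n(e⁻)/n(Co) = 0.2302 / 0.1151 = 2.00 ≈ 2, so the ion is Co²⁺.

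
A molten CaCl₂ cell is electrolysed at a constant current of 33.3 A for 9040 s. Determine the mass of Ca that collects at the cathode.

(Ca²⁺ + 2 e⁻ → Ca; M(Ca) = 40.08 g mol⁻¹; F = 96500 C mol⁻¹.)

62.5 g

Q = I·t = 33.30 A × 9040.0 s = 301000 C.
n(e⁻) = Q/F = 301000 / 96500 = 3.120 mol.
Ca²⁺ + 2 e⁻ → Ca, so n(Ca) = n(e⁻)/2 = 1.560 mol.
m = n·M = 1.560 × 40.08 = 62.5 g.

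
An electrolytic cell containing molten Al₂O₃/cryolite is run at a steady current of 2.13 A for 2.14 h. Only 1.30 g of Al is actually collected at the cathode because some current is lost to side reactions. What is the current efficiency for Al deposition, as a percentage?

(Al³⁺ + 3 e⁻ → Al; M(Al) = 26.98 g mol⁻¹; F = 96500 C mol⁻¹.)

85.0 %

Q = I·t = 2.130 × 7704.0 = 16410 C; n(e⁻) = 16410/96500 = 0.1700 mol.
Theoretical n(Al) = n(e⁻)/3 = 0.05668 mol, i.e. m_theo = 0.05668 × 26.98 = 1.529 g.
Efficiency = m_actual / m_theo = 1.30 / 1.529 = 85.0 %.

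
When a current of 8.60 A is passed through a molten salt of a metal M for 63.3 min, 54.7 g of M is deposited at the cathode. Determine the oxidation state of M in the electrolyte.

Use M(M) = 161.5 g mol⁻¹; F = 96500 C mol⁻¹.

+1

Q = I·t = 8.600 A × 3798.0 s = 32660 C, so n(e⁻) = 32660/96500 = 0.3385 mol.
n(M) deposited = 54.7 / 161.5 = 0.3387 mol.
Electrons per atom = n(e⁻)/n(M) = 0.3385 / 0.3387 = 0.999 ≈ 1, so the ion is M⁺.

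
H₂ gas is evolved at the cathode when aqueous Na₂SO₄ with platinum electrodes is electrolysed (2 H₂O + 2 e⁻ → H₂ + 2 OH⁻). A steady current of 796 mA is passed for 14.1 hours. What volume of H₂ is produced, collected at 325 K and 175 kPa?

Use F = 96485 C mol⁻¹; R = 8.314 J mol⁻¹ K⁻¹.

3.23 L

Q = I·t = 0.7960 A × 50760 s = 40400 C.
n(e⁻) = Q/F = 40400 / 96485 = 0.4188 mol.
2 electrons are transferred per H₂ molecule, so n(H₂) = 0.4188 / 2 = 0.2094 mol.
V = nRT/P = (0.2094 × 8.314 × 325) / (175 × 10³ Pa) = 0.00323 m³ = 3.23 L.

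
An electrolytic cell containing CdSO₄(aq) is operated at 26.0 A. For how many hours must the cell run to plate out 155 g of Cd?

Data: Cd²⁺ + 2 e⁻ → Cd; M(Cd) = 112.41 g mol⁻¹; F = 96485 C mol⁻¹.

2.84 h

n(Cd) = m/M = 155 / 112.41 = 1.379 mol.
Each Cd atom requires 2 electrons, so n(e⁻) = 2 × 1.379 = 2.758 mol.
Q = n(e⁻)·F = 2.758 × 96485 = 266100 C.
t = Q/I = 266100 / 26.00 A = 10230 s = 2.84 h.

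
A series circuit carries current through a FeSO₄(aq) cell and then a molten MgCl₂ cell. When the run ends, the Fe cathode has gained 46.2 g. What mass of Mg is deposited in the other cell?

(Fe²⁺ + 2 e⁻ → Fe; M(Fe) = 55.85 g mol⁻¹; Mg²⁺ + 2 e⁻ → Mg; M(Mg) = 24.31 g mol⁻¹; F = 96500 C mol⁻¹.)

20.1 g

n(Fe) = 46.2 / 55.85 = 0.8272 mol.
Since Fe²⁺ + 2 e⁻ → Fe, n(e⁻) passed = 2 × 0.8272 = 1.654 mol.
Cells in series carry the same charge, so the same 1.654 mol of electrons passes through cell 2.
Mg²⁺ + 2 e⁻ → Mg, so n(Mg) = 1.654 / 2 = 0.8272 mol.
m(Mg) = 0.8272 × 24.31 = 20.1 g.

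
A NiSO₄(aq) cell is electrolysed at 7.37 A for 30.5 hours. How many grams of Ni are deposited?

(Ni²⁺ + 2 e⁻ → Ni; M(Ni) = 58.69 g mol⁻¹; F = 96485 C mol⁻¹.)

246 g

Q = I·t = 7.370 A × 109800 s = 809200 C.
n(e⁻) = Q/F = 809200 / 96485 = 8.387 mol.
Ni²⁺ + 2 e⁻ → Ni, so n(Ni) = n(e⁻)/2 = 4.194 mol.
m = n·M = 4.194 × 58.69 = 246 g.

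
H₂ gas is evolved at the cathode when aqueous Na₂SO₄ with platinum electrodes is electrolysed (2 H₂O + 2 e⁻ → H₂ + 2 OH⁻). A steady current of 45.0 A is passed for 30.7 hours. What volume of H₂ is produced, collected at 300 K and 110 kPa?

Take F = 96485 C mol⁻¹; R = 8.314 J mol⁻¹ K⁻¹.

584 L

Q = I·t = 45.00 A × 110520 s = 4973000 C.
n(e⁻) = Q/F = 4973000 / 96485 = 51.55 mol.
2 electrons are transferred per H₂ molecule, so n(H₂) = 51.55 / 2 = 25.77 mol.
V = nRT/P = (25.77 × 8.314 × 300) / (110 × 10³ Pa) = 0.584 m³ = 584 L.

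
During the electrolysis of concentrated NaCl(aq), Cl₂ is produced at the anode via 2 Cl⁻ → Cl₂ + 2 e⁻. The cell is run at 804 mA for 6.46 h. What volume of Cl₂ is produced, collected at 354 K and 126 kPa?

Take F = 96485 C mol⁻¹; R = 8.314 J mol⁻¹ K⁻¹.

2.26 L

Q = I·t = 0.8040 A × 23256 s = 18700 C.
n(e⁻) = Q/F = 18700 / 96485 = 0.1938 mol.
2 electrons are transferred per Cl₂ molecule, so n(Cl₂) = 0.1938 / 2 = 0.09689 mol.
V = nRT/P = (0.09689 × 8.314 × 354) / (126 × 10³ Pa) = 0.00226 m³ = 2.26 L.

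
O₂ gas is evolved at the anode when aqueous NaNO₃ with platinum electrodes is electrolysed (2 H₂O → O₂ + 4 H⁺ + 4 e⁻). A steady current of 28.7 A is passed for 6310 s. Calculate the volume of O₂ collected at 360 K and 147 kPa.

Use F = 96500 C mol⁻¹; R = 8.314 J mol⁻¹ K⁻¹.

Q = I·t = 28.70 A × 6310.0 s = 181100 C.
n(e⁻) = Q/F = 181100 / 96500 = 1.877 mol.
4 electrons are transferred per O₂ molecule, so n(O₂) = 1.877 / 4 = 0.4692 mol.
V = nRT/P = (0.4692 × 8.314 × 360) / (147 × 10³ Pa) = 0.00955 m³ = 9.55 L.

9.55 L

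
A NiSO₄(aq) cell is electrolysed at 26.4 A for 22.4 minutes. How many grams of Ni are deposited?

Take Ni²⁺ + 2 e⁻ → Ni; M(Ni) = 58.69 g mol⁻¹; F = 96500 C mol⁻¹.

Q = I·t = 26.40 A × 1344.0 s = 35480 C.
n(e⁻) = Q/F = 35480 / 96500 = 0.3677 mol.
Ni²⁺ + 2 e⁻ → Ni, so n(Ni) = n(e⁻)/2 = 0.1838 mol.
m = n·M = 0.1838 × 58.69 = 10.8 g.

10.8 g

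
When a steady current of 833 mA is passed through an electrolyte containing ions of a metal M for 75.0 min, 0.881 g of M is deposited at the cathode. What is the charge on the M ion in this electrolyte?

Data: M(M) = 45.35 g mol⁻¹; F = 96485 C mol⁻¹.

Q = I·t = 0.8330 A × 4500.0 s = 3748 C, so n(e⁻) = 3748/96485 = 0.03885 mol.
n(M) deposited = 0.881 / 45.35 = 0.01943 mol.
Electrons per atom = n(e⁻)/n(M) = 0.03885 / 0.01943 = 2.00 ≈ 2, so the ion is M²⁺.

+2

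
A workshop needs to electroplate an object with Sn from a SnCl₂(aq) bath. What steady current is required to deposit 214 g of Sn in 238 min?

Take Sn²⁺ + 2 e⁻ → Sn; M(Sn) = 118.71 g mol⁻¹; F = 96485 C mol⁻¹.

24.4 A

n(Sn) = 214 / 118.71 = 1.803 mol.
n(e⁻) = 2 × 1.803 = 3.605 mol.
Q = n(e⁻)·F = 3.605 × 96485 = 347900 C.
I = Q/t = 347900 / 14280 s = 24.4 A.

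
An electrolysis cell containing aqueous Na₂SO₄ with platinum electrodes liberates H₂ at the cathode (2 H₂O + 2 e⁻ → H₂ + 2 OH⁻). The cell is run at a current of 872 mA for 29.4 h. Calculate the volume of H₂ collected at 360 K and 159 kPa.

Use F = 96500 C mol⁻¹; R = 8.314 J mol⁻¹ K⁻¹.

9.00 L

Q = I·t = 0.8720 A × 105840 s = 92290 C.
n(e⁻) = Q/F = 92290 / 96500 = 0.9564 mol.
2 electrons are transferred per H₂ molecule, so n(H₂) = 0.9564 / 2 = 0.4782 mol.
V = nRT/P = (0.4782 × 8.314 × 360) / (159 × 10³ Pa) = 0.00900 m³ = 9.00 L.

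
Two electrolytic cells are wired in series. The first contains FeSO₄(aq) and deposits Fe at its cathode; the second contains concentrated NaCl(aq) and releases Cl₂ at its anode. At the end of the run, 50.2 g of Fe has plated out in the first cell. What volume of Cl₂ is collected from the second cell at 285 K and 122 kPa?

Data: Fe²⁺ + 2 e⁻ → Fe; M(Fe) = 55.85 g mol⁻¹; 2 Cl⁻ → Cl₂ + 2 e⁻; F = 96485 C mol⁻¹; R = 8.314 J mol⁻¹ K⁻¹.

17.5 L

n(Fe) = 50.2 / 55.85 = 0.8988 mol, so n(e⁻) = 2 × 0.8988 = 1.798 mol.
The cells are in series, so the same 1.798 mol of electrons passes through the second cell.
2 Cl⁻ → Cl₂ + 2 e⁻ — 2 mol e⁻ per mol Cl₂, so n(Cl₂) = 1.798/2 = 0.8988 mol.
V = nRT/P = (0.8988 × 8.314 × 285) / (122 × 10³) = 0.0175 m³ = 17.5 L.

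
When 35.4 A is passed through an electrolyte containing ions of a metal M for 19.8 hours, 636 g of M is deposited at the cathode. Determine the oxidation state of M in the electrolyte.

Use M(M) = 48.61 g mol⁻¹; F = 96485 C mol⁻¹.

+2

Q = I·t = 35.40 A × 71280 s = 2523000 C, so n(e⁻) = 2523000/96485 = 26.15 mol.
n(M) deposited = 636 / 48.61 = 13.08 mol.
Electrons per atom = n(e⁻)/n(M) = 26.15 / 13.08 = 2.00 ≈ 2, so the ion is M²⁺.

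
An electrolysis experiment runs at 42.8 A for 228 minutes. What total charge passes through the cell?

Q = I·t = 42.80 A × 13680 s = 5.86 × 10⁵ C.

5.86 × 10⁵ C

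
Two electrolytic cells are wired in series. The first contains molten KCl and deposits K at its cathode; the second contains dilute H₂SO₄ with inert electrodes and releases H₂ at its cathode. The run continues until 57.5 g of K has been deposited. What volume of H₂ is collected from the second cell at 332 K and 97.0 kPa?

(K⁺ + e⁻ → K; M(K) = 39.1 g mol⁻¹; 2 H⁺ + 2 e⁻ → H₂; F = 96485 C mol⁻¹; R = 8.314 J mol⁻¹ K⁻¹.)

20.9 L

n(K) = 57.5 / 39.1 = 1.471 mol, so n(e⁻) = 1 × 1.471 = 1.471 mol.
The cells are in series, so the same 1.471 mol of electrons passes through the second cell.
2 H⁺ + 2 e⁻ → H₂ — 2 mol e⁻ per mol H₂, so n(H₂) = 1.471/2 = 0.7353 mol.
V = nRT/P = (0.7353 × 8.314 × 332) / (97.0 × 10³) = 0.0209 m³ = 20.9 L.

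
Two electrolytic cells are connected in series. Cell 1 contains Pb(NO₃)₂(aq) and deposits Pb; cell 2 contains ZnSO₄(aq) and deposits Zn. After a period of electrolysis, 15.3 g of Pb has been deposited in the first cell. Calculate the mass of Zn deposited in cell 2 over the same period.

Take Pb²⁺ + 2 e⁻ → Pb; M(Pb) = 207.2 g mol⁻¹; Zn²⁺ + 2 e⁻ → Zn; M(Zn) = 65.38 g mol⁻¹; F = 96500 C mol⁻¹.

4.83 g

n(Pb) = 15.3 / 207.2 = 0.07384 mol.
Since Pb²⁺ + 2 e⁻ → Pb, n(e⁻) passed = 2 × 0.07384 = 0.1477 mol.
Cells in series carry the same charge, so the same 0.1477 mol of electrons passes through cell 2.
Zn²⁺ + 2 e⁻ → Zn, so n(Zn) = 0.1477 / 2 = 0.07384 mol.
m(Zn) = 0.07384 × 65.38 = 4.83 g.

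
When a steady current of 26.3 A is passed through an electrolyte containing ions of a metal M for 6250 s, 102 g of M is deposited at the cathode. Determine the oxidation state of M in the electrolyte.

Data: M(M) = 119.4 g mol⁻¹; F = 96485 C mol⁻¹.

+2

Q = I·t = 26.30 A × 6250.0 s = 164400 C, so n(e⁻) = 164400/96485 = 1.704 mol.
n(M) deposited = 102 / 119.4 = 0.8543 mol.
Electrons per atom = n(e⁻)/n(M) = 1.704 / 0.8543 = 1.99 ≈ 2, so the ion is M²⁺.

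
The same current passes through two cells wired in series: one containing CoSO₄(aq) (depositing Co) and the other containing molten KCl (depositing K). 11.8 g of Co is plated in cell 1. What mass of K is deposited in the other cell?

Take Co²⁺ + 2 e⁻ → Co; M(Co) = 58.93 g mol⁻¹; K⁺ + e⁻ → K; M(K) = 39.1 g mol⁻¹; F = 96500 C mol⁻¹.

15.7 g

n(Co) = 11.8 / 58.93 = 0.2002 mol.
Since Co²⁺ + 2 e⁻ → Co, n(e⁻) passed = 2 × 0.2002 = 0.4005 mol.
Cells in series carry the same charge, so the same 0.4005 mol of electrons passes through cell 2.
K⁺ + e⁻ → K, so n(K) = 0.4005 / 1 = 0.4005 mol.
m(K) = 0.4005 × 39.1 = 15.7 g.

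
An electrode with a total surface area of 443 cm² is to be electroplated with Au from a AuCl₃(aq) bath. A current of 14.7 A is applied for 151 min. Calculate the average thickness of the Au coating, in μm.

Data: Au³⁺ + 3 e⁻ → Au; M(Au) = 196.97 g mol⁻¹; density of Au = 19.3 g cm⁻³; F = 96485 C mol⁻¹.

106 μm

Q = I·t = 14.70 × 9060.0 = 133200 C; n(e⁻) = 1.380 mol.
n(Au) = n(e⁻)/3 = 0.4601 mol, so m = 0.4601 × 196.97 = 90.63 g.
Volume = m/ρ = 90.63 / 19.3 = 4.696 cm³.
Thickness = V/A = 4.696 / 443 = 0.0106 cm = 106 μm.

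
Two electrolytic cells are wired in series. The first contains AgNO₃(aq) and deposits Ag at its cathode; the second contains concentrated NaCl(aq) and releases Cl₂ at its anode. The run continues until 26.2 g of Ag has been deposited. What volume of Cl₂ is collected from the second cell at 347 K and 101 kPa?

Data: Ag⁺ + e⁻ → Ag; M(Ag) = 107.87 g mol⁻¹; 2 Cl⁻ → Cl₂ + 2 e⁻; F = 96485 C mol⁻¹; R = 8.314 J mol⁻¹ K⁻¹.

n(Ag) = 26.2 / 107.87 = 0.2429 mol, so n(e⁻) = 1 × 0.2429 = 0.2429 mol.
The cells are in series, so the same 0.2429 mol of electrons passes through the second cell.
2 Cl⁻ → Cl₂ + 2 e⁻ — 2 mol e⁻ per mol Cl₂, so n(Cl₂) = 0.2429/2 = 0.1214 mol.
V = nRT/P = (0.1214 × 8.314 × 347) / (101 × 10³) = 0.00347 m³ = 3.47 L.

3.47 L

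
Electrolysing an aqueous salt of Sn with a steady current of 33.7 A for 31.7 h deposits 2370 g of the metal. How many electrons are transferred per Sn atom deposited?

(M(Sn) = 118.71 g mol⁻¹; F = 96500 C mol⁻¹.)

2

Q = I·t = 33.70 A × 114120 s = 3846000 C, so n(e⁻) = 3846000/96500 = 39.85 mol.
n(Sn) deposited = 2370 / 118.71 = 19.96 mol.
Electrons per atom = n(e⁻)/n(Sn) = 39.85 / 19.96 = 2.00 ≈ 2, so the ion is Sn²⁺.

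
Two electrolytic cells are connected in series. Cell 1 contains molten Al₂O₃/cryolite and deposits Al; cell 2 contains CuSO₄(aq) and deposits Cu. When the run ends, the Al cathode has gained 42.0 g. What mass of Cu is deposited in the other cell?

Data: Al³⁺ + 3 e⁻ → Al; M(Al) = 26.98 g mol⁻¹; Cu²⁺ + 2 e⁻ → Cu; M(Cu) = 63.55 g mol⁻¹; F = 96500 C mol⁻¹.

n(Al) = 42.0 / 26.98 = 1.557 mol.
Since Al³⁺ + 3 e⁻ → Al, n(e⁻) passed = 3 × 1.557 = 4.670 mol.
Cells in series carry the same charge, so the same 4.670 mol of electrons passes through cell 2.
Cu²⁺ + 2 e⁻ → Cu, so n(Cu) = 4.670 / 2 = 2.335 mol.
m(Cu) = 2.335 × 63.55 = 148 g.

148 g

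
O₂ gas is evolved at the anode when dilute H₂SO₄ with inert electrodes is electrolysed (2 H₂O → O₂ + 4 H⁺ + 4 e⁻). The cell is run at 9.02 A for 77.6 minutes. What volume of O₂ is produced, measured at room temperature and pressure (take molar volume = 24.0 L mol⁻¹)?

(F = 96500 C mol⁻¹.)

2.61 L

Q = I·t = 9.020 A × 4656.0 s = 42000 C.
n(e⁻) = Q/F = 42000 / 96500 = 0.4352 mol.
4 electrons are transferred per O₂ molecule, so n(O₂) = 0.4352 / 4 = 0.1088 mol.
V = n × V_m = 0.1088 × 24.0 = 2.61 L.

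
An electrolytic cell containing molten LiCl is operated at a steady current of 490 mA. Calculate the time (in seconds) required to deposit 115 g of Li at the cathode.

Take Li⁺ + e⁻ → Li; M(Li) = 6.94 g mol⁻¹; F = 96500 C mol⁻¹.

3.26 × 10⁶ s

n(Li) = m/M = 115 / 6.94 = 16.57 mol.
Each Li atom requires 1 electron, so n(e⁻) = 1 × 16.57 = 16.57 mol.
Q = n(e⁻)·F = 16.57 × 96500 = 1599000 C.
t = Q/I = 1599000 / 0.4900 A = 3263000 s.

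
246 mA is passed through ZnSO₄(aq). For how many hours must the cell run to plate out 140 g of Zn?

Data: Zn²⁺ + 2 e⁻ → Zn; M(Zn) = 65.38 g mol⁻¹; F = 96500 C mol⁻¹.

n(Zn) = m/M = 140 / 65.38 = 2.141 mol.
Each Zn atom requires 2 electrons, so n(e⁻) = 2 × 2.141 = 4.283 mol.
Q = n(e⁻)·F = 4.283 × 96500 = 413300 C.
t = Q/I = 413300 / 0.2460 A = 1680000 s = 467 h.

467 h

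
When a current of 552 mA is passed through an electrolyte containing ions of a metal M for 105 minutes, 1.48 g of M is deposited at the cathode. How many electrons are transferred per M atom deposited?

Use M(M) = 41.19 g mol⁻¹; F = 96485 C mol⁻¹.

1

Q = I·t = 0.5520 A × 6300.0 s = 3478 C, so n(e⁻) = 3478/96485 = 0.03604 mol.
n(M) deposited = 1.48 / 41.19 = 0.03593 mol.
Electrons per atom = n(e⁻)/n(M) = 0.03604 / 0.03593 = 1.00 ≈ 1, so the ion is M⁺.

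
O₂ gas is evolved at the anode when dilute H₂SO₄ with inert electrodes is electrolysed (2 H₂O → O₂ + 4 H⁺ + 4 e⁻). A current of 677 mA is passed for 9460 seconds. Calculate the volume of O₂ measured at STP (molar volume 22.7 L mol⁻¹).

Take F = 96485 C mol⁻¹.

0.377 L

Q = I·t = 0.6770 A × 9460.0 s = 6404 C.
n(e⁻) = Q/F = 6404 / 96485 = 0.06638 mol.
4 electrons are transferred per O₂ molecule, so n(O₂) = 0.06638 / 4 = 0.01659 mol.
V = n × V_m = 0.01659 × 22.7 = 0.377 L.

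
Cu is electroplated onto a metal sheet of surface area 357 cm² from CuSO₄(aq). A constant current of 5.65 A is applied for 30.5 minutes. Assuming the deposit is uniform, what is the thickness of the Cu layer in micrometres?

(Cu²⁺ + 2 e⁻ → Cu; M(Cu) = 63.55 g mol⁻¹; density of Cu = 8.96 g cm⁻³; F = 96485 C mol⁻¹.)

Q = I·t = 5.650 × 1830.0 = 10340 C; n(e⁻) = 0.1072 mol.
n(Cu) = n(e⁻)/2 = 0.05358 mol, so m = 0.05358 × 63.55 = 3.405 g.
Volume = m/ρ = 3.405 / 8.96 = 0.3800 cm³.
Thickness = V/A = 0.3800 / 357 = 0.00106 cm = 10.6 μm.

10.6 μm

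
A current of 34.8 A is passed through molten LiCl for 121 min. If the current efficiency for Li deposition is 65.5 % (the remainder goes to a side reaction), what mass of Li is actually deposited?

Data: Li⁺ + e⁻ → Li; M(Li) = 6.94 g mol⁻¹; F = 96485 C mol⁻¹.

11.9 g

Q = I·t = 34.80 × 7260.0 = 252600 C.
n(e⁻) = 252600/96485 = 2.619 mol; theoretically n(Li) = 2.619/1 = 2.619 mol, m_theo = 18.17 g.
At 65.5 % efficiency, m_actual = 0.655 × 18.17 = 11.9 g.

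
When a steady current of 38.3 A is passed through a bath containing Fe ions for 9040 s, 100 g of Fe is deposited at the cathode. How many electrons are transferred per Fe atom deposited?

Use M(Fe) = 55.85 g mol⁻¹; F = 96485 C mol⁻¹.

Q = I·t = 38.30 A × 9040.0 s = 346200 C, so n(e⁻) = 346200/96485 = 3.588 mol.
n(Fe) deposited = 100 / 55.85 = 1.791 mol.
Electrons per atom = n(e⁻)/n(Fe) = 3.588 / 1.791 = 2.00 ≈ 2, so the ion is Fe²⁺.

2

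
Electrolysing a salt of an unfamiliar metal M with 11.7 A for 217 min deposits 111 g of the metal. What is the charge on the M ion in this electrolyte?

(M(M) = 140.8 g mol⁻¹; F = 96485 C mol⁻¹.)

Q = I·t = 11.70 A × 13020 s = 152300 C, so n(e⁻) = 152300/96485 = 1.579 mol.
n(M) deposited = 111 / 140.8 = 0.7884 mol.
Electrons per atom = n(e⁻)/n(M) = 1.579 / 0.7884 = 2.00 ≈ 2, so the ion is M²⁺.

+2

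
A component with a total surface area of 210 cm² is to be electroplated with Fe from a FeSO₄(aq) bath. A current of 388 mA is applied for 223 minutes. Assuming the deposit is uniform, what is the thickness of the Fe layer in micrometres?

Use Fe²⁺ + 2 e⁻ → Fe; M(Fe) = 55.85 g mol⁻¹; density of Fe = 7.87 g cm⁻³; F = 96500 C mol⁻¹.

Q = I·t = 0.3880 × 13380 = 5191 C; n(e⁻) = 0.05380 mol.
n(Fe) = n(e⁻)/2 = 0.02690 mol, so m = 0.02690 × 55.85 = 1.502 g.
Volume = m/ρ = 1.502 / 7.87 = 0.1909 cm³.
Thickness = V/A = 0.1909 / 210 = 9.09 × 10⁻⁴ cm = 9.09 μm.

9.09 μm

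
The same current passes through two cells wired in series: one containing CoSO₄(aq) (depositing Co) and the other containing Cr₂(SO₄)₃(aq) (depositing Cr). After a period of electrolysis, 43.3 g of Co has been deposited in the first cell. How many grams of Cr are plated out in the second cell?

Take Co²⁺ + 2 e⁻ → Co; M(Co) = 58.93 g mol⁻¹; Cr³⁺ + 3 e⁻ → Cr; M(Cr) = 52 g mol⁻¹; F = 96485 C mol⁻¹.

n(Co) = 43.3 / 58.93 = 0.7348 mol.
Since Co²⁺ + 2 e⁻ → Co, n(e⁻) passed = 2 × 0.7348 = 1.470 mol.
Cells in series carry the same charge, so the same 1.470 mol of electrons passes through cell 2.
Cr³⁺ + 3 e⁻ → Cr, so n(Cr) = 1.470 / 3 = 0.4898 mol.
m(Cr) = 0.4898 × 52 = 25.5 g.

25.5 g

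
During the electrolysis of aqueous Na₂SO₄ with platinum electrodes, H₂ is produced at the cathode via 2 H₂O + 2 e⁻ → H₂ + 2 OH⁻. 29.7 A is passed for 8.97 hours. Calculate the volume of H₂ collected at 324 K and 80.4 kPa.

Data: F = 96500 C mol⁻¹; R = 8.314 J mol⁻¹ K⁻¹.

166 L

Q = I·t = 29.70 A × 32292 s = 959100 C.
n(e⁻) = Q/F = 959100 / 96500 = 9.939 mol.
2 electrons are transferred per H₂ molecule, so n(H₂) = 9.939 / 2 = 4.969 mol.
V = nRT/P = (4.969 × 8.314 × 324) / (80.4 × 10³ Pa) = 0.166 m³ = 166 L.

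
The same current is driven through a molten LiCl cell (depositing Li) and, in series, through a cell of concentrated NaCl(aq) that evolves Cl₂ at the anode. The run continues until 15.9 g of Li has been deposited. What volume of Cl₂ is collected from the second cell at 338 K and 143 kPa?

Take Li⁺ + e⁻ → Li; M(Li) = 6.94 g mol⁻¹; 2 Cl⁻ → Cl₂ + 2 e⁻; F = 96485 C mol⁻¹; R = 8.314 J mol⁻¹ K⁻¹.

22.5 L

n(Li) = 15.9 / 6.94 = 2.291 mol, so n(e⁻) = 1 × 2.291 = 2.291 mol.
The cells are in series, so the same 2.291 mol of electrons passes through the second cell.
2 Cl⁻ → Cl₂ + 2 e⁻ — 2 mol e⁻ per mol Cl₂, so n(Cl₂) = 2.291/2 = 1.146 mol.
V = nRT/P = (1.146 × 8.314 × 338) / (143 × 10³) = 0.0225 m³ = 22.5 L.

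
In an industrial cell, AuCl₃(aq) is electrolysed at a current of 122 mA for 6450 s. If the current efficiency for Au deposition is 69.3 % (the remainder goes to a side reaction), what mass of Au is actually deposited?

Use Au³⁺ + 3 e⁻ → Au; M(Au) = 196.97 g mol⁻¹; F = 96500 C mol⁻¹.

0.371 g

Q = I·t = 0.1220 × 6450.0 = 786.9 C.
n(e⁻) = 786.9/96500 = 0.008154 mol; theoretically n(Au) = 0.008154/3 = 0.002718 mol, m_theo = 0.5354 g.
At 69.3 % efficiency, m_actual = 0.693 × 0.5354 = 0.371 g.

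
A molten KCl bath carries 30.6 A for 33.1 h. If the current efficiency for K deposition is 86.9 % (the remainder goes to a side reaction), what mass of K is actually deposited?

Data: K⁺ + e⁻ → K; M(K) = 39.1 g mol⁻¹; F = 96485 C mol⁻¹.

1280 g

Q = I·t = 30.60 × 119160 = 3646000 C.
n(e⁻) = 3646000/96485 = 37.79 mol; theoretically n(K) = 37.79/1 = 37.79 mol, m_theo = 1478 g.
At 86.9 % efficiency, m_actual = 0.869 × 1478 = 1280 g.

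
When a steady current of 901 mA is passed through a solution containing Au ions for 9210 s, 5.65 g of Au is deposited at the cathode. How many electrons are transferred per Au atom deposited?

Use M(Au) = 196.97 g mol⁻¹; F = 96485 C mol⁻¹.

3

Q = I·t = 0.9010 A × 9210.0 s = 8298 C, so n(e⁻) = 8298/96485 = 0.08601 mol.
n(Au) deposited = 5.65 / 196.97 = 0.02868 mol.
Electrons per atom = n(e⁻)/n(Au) = 0.08601 / 0.02868 = 3.00 ≈ 3, so the ion is Au³⁺.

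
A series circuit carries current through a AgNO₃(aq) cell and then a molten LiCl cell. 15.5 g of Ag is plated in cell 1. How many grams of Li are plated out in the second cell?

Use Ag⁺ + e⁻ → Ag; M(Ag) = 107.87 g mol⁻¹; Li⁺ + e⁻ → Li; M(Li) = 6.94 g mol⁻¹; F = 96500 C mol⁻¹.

n(Ag) = 15.5 / 107.87 = 0.1437 mol.
Since Ag⁺ + e⁻ → Ag, n(e⁻) passed = 1 × 0.1437 = 0.1437 mol.
Cells in series carry the same charge, so the same 0.1437 mol of electrons passes through cell 2.
Li⁺ + e⁻ → Li, so n(Li) = 0.1437 / 1 = 0.1437 mol.
m(Li) = 0.1437 × 6.94 = 0.997 g.

0.997 g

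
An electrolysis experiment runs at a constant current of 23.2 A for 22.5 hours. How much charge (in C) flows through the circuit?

1.88 × 10⁶ C

Q = I·t = 23.20 A × 81000 s = 1.88 × 10⁶ C.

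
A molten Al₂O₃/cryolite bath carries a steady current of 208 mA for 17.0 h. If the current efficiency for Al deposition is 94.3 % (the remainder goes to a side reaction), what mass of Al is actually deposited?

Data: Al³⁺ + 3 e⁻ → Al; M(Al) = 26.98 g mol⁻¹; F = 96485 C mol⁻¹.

1.12 g

Q = I·t = 0.2080 × 61200 = 12730 C.
n(e⁻) = 12730/96485 = 0.1319 mol; theoretically n(Al) = 0.1319/3 = 0.04398 mol, m_theo = 1.187 g.
At 94.3 % efficiency, m_actual = 0.943 × 1.187 = 1.12 g.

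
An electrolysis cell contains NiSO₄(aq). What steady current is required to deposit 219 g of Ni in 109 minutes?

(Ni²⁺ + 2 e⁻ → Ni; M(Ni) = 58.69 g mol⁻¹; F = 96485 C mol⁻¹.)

n(Ni) = 219 / 58.69 = 3.731 mol.
n(e⁻) = 2 × 3.731 = 7.463 mol.
Q = n(e⁻)·F = 7.463 × 96485 = 720100 C.
I = Q/t = 720100 / 6540.0 s = 110 A.

110 A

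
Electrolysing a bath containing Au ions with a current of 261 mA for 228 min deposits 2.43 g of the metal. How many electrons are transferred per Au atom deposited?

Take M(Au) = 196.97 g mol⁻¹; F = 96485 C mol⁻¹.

3

Q = I·t = 0.2610 A × 13680 s = 3570 C, so n(e⁻) = 3570/96485 = 0.03701 mol.
n(Au) deposited = 2.43 / 196.97 = 0.01234 mol.
Electrons per atom = n(e⁻)/n(Au) = 0.03701 / 0.01234 = 3.00 ≈ 3, so the ion is Au³⁺.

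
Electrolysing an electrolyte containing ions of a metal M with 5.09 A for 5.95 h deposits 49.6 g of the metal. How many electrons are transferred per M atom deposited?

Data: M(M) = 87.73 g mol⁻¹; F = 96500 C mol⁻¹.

2

Q = I·t = 5.090 A × 21420 s = 109000 C, so n(e⁻) = 109000/96500 = 1.130 mol.
n(M) deposited = 49.6 / 87.73 = 0.5654 mol.
Electrons per atom = n(e⁻)/n(M) = 1.130 / 0.5654 = 2.00 ≈ 2, so the ion is M²⁺.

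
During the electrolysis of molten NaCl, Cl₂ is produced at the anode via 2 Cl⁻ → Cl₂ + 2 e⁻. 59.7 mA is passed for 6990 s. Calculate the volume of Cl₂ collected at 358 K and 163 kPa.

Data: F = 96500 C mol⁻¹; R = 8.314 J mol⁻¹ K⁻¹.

Q = I·t = 0.05970 A × 6990.0 s = 417.3 C.
n(e⁻) = Q/F = 417.3 / 96500 = 0.004324 mol.
2 electrons are transferred per Cl₂ molecule, so n(Cl₂) = 0.004324 / 2 = 0.002162 mol.
V = nRT/P = (0.002162 × 8.314 × 358) / (163 × 10³ Pa) = 3.95 × 10⁻⁵ m³ = 0.0395 L.

0.0395 L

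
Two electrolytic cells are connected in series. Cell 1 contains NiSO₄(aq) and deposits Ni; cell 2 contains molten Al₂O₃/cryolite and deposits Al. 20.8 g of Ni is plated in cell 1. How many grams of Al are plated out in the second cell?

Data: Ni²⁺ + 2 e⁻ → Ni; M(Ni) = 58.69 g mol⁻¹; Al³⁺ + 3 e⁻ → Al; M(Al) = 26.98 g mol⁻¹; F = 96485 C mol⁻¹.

n(Ni) = 20.8 / 58.69 = 0.3544 mol.
Since Ni²⁺ + 2 e⁻ → Ni, n(e⁻) passed = 2 × 0.3544 = 0.7088 mol.
Cells in series carry the same charge, so the same 0.7088 mol of electrons passes through cell 2.
Al³⁺ + 3 e⁻ → Al, so n(Al) = 0.7088 / 3 = 0.2363 mol.
m(Al) = 0.2363 × 26.98 = 6.37 g.

6.37 g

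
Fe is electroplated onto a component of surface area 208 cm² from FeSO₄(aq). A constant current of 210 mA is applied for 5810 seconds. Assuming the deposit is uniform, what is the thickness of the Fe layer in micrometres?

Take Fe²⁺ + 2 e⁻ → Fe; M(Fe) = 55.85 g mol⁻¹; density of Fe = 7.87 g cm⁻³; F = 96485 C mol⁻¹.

2.16 μm

Q = I·t = 0.2100 × 5810.0 = 1220 C; n(e⁻) = 0.01265 mol.
n(Fe) = n(e⁻)/2 = 0.006323 mol, so m = 0.006323 × 55.85 = 0.3531 g.
Volume = m/ρ = 0.3531 / 7.87 = 0.04487 cm³.
Thickness = V/A = 0.04487 / 208 = 2.16 × 10⁻⁴ cm = 2.16 μm.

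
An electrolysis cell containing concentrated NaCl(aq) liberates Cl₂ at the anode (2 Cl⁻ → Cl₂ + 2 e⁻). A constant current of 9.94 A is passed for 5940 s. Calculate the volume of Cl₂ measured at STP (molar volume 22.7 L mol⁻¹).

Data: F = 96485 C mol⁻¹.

Q = I·t = 9.940 A × 5940.0 s = 59040 C.
n(e⁻) = Q/F = 59040 / 96485 = 0.6119 mol.
2 electrons are transferred per Cl₂ molecule, so n(Cl₂) = 0.6119 / 2 = 0.3060 mol.
V = n × V_m = 0.3060 × 22.7 = 6.95 L.

6.95 L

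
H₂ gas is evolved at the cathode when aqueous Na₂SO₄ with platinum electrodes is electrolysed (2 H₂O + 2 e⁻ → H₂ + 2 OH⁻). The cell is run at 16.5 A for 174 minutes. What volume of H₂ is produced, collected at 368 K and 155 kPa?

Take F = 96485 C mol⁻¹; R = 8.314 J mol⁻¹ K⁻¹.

17.6 L

Q = I·t = 16.50 A × 10440 s = 172300 C.
n(e⁻) = Q/F = 172300 / 96485 = 1.785 mol.
2 electrons are transferred per H₂ molecule, so n(H₂) = 1.785 / 2 = 0.8927 mol.
V = nRT/P = (0.8927 × 8.314 × 368) / (155 × 10³ Pa) = 0.0176 m³ = 17.6 L.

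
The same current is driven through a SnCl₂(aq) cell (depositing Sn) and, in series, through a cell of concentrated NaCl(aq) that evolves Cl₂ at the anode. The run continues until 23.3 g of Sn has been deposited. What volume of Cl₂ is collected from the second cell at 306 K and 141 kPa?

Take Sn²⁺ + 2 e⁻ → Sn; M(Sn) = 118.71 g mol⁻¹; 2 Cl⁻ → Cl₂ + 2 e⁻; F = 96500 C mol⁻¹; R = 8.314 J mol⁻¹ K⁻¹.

n(Sn) = 23.3 / 118.71 = 0.1963 mol, so n(e⁻) = 2 × 0.1963 = 0.3926 mol.
The cells are in series, so the same 0.3926 mol of electrons passes through the second cell.
2 Cl⁻ → Cl₂ + 2 e⁻ — 2 mol e⁻ per mol Cl₂, so n(Cl₂) = 0.3926/2 = 0.1963 mol.
V = nRT/P = (0.1963 × 8.314 × 306) / (141 × 10³) = 0.00354 m³ = 3.54 L.

3.54 L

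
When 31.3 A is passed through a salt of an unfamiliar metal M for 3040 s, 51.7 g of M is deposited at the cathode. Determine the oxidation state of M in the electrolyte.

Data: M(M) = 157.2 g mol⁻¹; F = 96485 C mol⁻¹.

Q = I·t = 31.30 A × 3040.0 s = 95150 C, so n(e⁻) = 95150/96485 = 0.9862 mol.
n(M) deposited = 51.7 / 157.2 = 0.3289 mol.
Electrons per atom = n(e⁻)/n(M) = 0.9862 / 0.3289 = 3.00 ≈ 3, so the ion is M³⁺.

+3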